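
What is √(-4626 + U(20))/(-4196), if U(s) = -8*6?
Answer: -I*√4674/4196 ≈ -0.016293*I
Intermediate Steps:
U(s) = -48
√(-4626 + U(20))/(-4196) = √(-4626 - 48)/(-4196) = √(-4674)*(-1/4196) = (I*√4674)*(-1/4196) = -I*√4674/4196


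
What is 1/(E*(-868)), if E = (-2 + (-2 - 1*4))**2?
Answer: -1/55552 ≈ -1.8001e-5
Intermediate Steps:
E = 64 (E = (-2 + (-2 - 4))**2 = (-2 - 6)**2 = (-8)**2 = 64)
1/(E*(-868)) = 1/(64*(-868)) = 1/(-55552) = -1/55552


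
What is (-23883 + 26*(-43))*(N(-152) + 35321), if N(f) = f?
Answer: -879260169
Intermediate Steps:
(-23883 + 26*(-43))*(N(-152) + 35321) = (-23883 + 26*(-43))*(-152 + 35321) = (-23883 - 1118)*35169 = -25001*35169 = -879260169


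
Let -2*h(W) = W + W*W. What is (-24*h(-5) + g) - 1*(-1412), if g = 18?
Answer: 1670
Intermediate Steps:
h(W) = -W/2 - W²/2 (h(W) = -(W + W*W)/2 = -(W + W²)/2 = -W/2 - W²/2)
(-24*h(-5) + g) - 1*(-1412) = (-(-12)*(-5)*(1 - 5) + 18) - 1*(-1412) = (-(-12)*(-5)*(-4) + 18) + 1412 = (-24*(-10) + 18) + 1412 = (240 + 18) + 1412 = 258 + 1412 = 1670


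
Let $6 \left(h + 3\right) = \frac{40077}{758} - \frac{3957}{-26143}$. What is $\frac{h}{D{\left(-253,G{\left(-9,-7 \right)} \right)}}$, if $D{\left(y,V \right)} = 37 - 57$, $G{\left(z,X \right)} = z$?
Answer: $- \frac{46269155}{158531152} \approx -0.29186$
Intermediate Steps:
$h = \frac{231345775}{39632788}$ ($h = -3 + \frac{\frac{40077}{758} - \frac{3957}{-26143}}{6} = -3 + \frac{40077 \cdot \frac{1}{758} - - \frac{3957}{26143}}{6} = -3 + \frac{\frac{40077}{758} + \frac{3957}{26143}}{6} = -3 + \frac{1}{6} \cdot \frac{1050732417}{19816394} = -3 + \frac{350244139}{39632788} = \frac{231345775}{39632788} \approx 5.8372$)
$D{\left(y,V \right)} = -20$ ($D{\left(y,V \right)} = 37 - 57 = -20$)
$\frac{h}{D{\left(-253,G{\left(-9,-7 \right)} \right)}} = \frac{231345775}{39632788 \left(-20\right)} = \frac{231345775}{39632788} \left(- \frac{1}{20}\right) = - \frac{46269155}{158531152}$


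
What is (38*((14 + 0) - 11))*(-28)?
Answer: -3192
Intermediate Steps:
(38*((14 + 0) - 11))*(-28) = (38*(14 - 11))*(-28) = (38*3)*(-28) = 114*(-28) = -3192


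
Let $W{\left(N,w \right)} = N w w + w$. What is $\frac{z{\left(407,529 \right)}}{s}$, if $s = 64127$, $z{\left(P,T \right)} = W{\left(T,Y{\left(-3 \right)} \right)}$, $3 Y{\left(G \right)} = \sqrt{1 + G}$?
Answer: $- \frac{1058}{577143} + \frac{i \sqrt{2}}{192381} \approx -0.0018332 + 7.3511 \cdot 10^{-6} i$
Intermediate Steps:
$Y{\left(G \right)} = \frac{\sqrt{1 + G}}{3}$
$W{\left(N,w \right)} = w + N w^{2}$ ($W{\left(N,w \right)} = N w^{2} + w = w + N w^{2}$)
$z{\left(P,T \right)} = \frac{i \sqrt{2} \left(1 + \frac{i T \sqrt{2}}{3}\right)}{3}$ ($z{\left(P,T \right)} = \frac{\sqrt{1 - 3}}{3} \left(1 + T \frac{\sqrt{1 - 3}}{3}\right) = \frac{\sqrt{-2}}{3} \left(1 + T \frac{\sqrt{-2}}{3}\right) = \frac{i \sqrt{2}}{3} \left(1 + T \frac{i \sqrt{2}}{3}\right) = \frac{i \sqrt{2}}{3} \left(1 + \frac{i T \sqrt{2}}{3}\right) = \frac{i \sqrt{2} \left(1 + \frac{i T \sqrt{2}}{3}\right)}{3}$)
$\frac{z{\left(407,529 \right)}}{s} = \frac{\left(- \frac{2}{9}\right) 529 + \frac{i \sqrt{2}}{3}}{64127} = \left(- \frac{1058}{9} + \frac{i \sqrt{2}}{3}\right) \frac{1}{64127} = - \frac{1058}{577143} + \frac{i \sqrt{2}}{192381}$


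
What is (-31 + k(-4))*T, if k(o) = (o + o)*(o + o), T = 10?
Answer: 330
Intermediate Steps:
k(o) = 4*o² (k(o) = (2*o)*(2*o) = 4*o²)
(-31 + k(-4))*T = (-31 + 4*(-4)²)*10 = (-31 + 4*16)*10 = (-31 + 64)*10 = 33*10 = 330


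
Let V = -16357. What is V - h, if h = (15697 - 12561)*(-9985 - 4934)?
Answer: 46769627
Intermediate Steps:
h = -46785984 (h = 3136*(-14919) = -46785984)
V - h = -16357 - 1*(-46785984) = -16357 + 46785984 = 46769627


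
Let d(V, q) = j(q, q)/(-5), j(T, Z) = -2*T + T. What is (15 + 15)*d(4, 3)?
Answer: 18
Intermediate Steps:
j(T, Z) = -T
d(V, q) = q/5 (d(V, q) = -q/(-5) = -q*(-1/5) = q/5)
(15 + 15)*d(4, 3) = (15 + 15)*((1/5)*3) = 30*(3/5) = 18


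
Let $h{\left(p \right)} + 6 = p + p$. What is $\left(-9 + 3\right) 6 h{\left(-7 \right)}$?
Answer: $720$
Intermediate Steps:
$h{\left(p \right)} = -6 + 2 p$ ($h{\left(p \right)} = -6 + \left(p + p\right) = -6 + 2 p$)
$\left(-9 + 3\right) 6 h{\left(-7 \right)} = \left(-9 + 3\right) 6 \left(-6 + 2 \left(-7\right)\right) = \left(-6\right) 6 \left(-6 - 14\right) = \left(-36\right) \left(-20\right) = 720$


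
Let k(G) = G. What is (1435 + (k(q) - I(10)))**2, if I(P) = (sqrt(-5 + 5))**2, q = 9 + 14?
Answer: 2125764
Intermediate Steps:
q = 23
I(P) = 0 (I(P) = (sqrt(0))**2 = 0**2 = 0)
(1435 + (k(q) - I(10)))**2 = (1435 + (23 - 1*0))**2 = (1435 + (23 + 0))**2 = (1435 + 23)**2 = 1458**2 = 2125764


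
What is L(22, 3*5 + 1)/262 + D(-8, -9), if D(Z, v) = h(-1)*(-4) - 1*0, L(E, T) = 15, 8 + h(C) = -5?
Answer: 13639/262 ≈ 52.057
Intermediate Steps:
h(C) = -13 (h(C) = -8 - 5 = -13)
D(Z, v) = 52 (D(Z, v) = -13*(-4) - 1*0 = 52 + 0 = 52)
L(22, 3*5 + 1)/262 + D(-8, -9) = 15/262 + 52 = 13639/262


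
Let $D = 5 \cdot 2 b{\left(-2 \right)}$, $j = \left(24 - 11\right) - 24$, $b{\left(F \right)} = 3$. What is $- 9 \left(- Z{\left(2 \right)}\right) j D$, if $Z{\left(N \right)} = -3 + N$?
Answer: $2970$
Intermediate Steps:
$j = -11$ ($j = \left(24 - 11\right) - 24 = 13 - 24 = -11$)
$D = 30$ ($D = 5 \cdot 2 \cdot 3 = 10 \cdot 3 = 30$)
$- 9 \left(- Z{\left(2 \right)}\right) j D = - 9 \left(- (-3 + 2)\right) \left(-11\right) 30 = - 9 \left(\left(-1\right) \left(-1\right)\right) \left(-11\right) 30 = \left(-9\right) 1 \left(-11\right) 30 = \left(-9\right) \left(-11\right) 30 = 99 \cdot 30 = 2970$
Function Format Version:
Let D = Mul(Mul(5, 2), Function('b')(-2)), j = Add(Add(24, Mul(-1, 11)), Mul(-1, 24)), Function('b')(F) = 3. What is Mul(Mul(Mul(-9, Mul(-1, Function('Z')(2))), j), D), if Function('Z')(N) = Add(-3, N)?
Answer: 2970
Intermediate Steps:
j = -11 (j = Add(Add(24, -11), -24) = Add(13, -24) = -11)
D = 30 (D = Mul(Mul(5, 2), 3) = Mul(10, 3) = 30)
Mul(Mul(Mul(-9, Mul(-1, Function('Z')(2))), j), D) = Mul(Mul(Mul(-9, Mul(-1, Add(-3, 2))), -11), 30) = Mul(Mul(Mul(-9, Mul(-1, -1)), -11), 30) = Mul(Mul(Mul(-9, 1), -11), 30) = Mul(Mul(-9, -11), 30) = Mul(99, 30) = 2970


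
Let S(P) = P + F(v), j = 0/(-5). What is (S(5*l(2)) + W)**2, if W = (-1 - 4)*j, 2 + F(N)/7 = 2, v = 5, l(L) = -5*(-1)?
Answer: 625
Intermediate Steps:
l(L) = 5
F(N) = 0 (F(N) = -14 + 7*2 = -14 + 14 = 0)
j = 0 (j = 0*(-1/5) = 0)
S(P) = P (S(P) = P + 0 = P)
W = 0 (W = (-1 - 4)*0 = -5*0 = 0)
(S(5*l(2)) + W)**2 = (5*5 + 0)**2 = (25 + 0)**2 = 25**2 = 625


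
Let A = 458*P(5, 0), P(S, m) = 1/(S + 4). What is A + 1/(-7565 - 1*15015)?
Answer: 10341631/203220 ≈ 50.889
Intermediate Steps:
P(S, m) = 1/(4 + S)
A = 458/9 (A = 458/(4 + 5) = 458/9 ≈ 50.889)
A + 1/(-7565 - 1*15015) = 458/9 + 1/(-7565 - 1*15015) = 458/9 + 1/(-7565 - 15015) = 458/9 + 1/(-22580) = 458/9 - 1/22580 = 10341631/203220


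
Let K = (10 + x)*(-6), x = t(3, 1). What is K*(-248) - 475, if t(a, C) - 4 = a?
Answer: 24821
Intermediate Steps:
t(a, C) = 4 + a
x = 7 (x = 4 + 3 = 7)
K = -102 (K = (10 + 7)*(-6) = 17*(-6) = -102)
K*(-248) - 475 = -102*(-248) - 475 = 25296 - 475 = 24821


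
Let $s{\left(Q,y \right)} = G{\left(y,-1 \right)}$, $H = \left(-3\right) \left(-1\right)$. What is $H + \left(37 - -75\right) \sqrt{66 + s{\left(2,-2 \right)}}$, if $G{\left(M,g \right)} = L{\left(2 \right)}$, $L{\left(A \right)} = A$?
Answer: $3 + 224 \sqrt{17} \approx 926.58$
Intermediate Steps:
$H = 3$
$G{\left(M,g \right)} = 2$
$s{\left(Q,y \right)} = 2$
$H + \left(37 - -75\right) \sqrt{66 + s{\left(2,-2 \right)}} = 3 + \left(37 - -75\right) \sqrt{66 + 2} = 3 + \left(37 + 75\right) \sqrt{68} = 3 + 112 \cdot 2 \sqrt{17} = 3 + 224 \sqrt{17}$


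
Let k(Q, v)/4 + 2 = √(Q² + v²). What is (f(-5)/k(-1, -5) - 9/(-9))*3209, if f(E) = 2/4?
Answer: 285601/88 + 3209*√26/176 ≈ 3338.4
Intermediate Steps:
k(Q, v) = -8 + 4*√(Q² + v²)
f(E) = ½ (f(E) = 2*(¼) = ½)
(f(-5)/k(-1, -5) - 9/(-9))*3209 = (1/(2*(-8 + 4*√((-1)² + (-5)²))) - 9/(-9))*3209 = (1/(2*(-8 + 4*√(1 + 25))) - 9*(-⅑))*3209 = (1/(2*(-8 + 4*√26)) + 1)*3209 = (1 + 1/(2*(-8 + 4*√26)))*3209 = 3209 + 3209/(2*(-8 + 4*√26))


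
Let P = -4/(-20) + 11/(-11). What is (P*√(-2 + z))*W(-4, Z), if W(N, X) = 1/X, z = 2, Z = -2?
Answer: 0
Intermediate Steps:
P = -⅘ (P = -4*(-1/20) + 11*(-1/11) = ⅕ - 1 = -⅘ ≈ -0.80000)
(P*√(-2 + z))*W(-4, Z) = -4*√(-2 + 2)/5/(-2) = -4*√0/5*(-½) = -⅘*0*(-½) = 0*(-½) = 0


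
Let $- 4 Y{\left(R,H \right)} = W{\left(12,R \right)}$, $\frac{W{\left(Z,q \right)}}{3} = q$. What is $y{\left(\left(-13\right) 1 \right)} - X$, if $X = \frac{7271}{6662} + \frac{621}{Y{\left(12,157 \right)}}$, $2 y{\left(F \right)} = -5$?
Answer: $\frac{217876}{3331} \approx 65.409$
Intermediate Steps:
$W{\left(Z,q \right)} = 3 q$
$y{\left(F \right)} = - \frac{5}{2}$ ($y{\left(F \right)} = \frac{1}{2} \left(-5\right) = - \frac{5}{2}$)
$Y{\left(R,H \right)} = - \frac{3 R}{4}$
$X = - \frac{452407}{6662}$ ($X = \frac{7271}{6662} + \frac{621}{\left(- \frac{3}{4}\right) 12} = 7271 \cdot \frac{1}{6662} + \frac{621}{-9} = \frac{7271}{6662} + 621 \left(- \frac{1}{9}\right) = \frac{7271}{6662} - 69 = - \frac{452407}{6662} \approx -67.909$)
$y{\left(\left(-13\right) 1 \right)} - X = - \frac{5}{2} - - \frac{452407}{6662} = - \frac{5}{2} + \frac{452407}{6662} = \frac{217876}{3331}$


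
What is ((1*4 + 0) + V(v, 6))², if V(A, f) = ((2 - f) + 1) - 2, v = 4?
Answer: 1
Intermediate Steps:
V(A, f) = 1 - f (V(A, f) = (3 - f) - 2 = 1 - f)
((1*4 + 0) + V(v, 6))² = ((1*4 + 0) + (1 - 1*6))² = ((4 + 0) + (1 - 6))² = (4 - 5)² = (-1)² = 1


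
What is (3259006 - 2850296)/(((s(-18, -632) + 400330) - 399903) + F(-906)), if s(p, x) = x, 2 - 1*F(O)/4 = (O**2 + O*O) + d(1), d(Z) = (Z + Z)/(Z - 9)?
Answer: -204355/3283442 ≈ -0.062238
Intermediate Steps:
d(Z) = 2*Z/(-9 + Z) (d(Z) = (2*Z)/(-9 + Z) = 2*Z/(-9 + Z))
F(O) = 9 - 8*O**2 (F(O) = 8 - 4*((O**2 + O*O) + 2*1/(-9 + 1)) = 8 - 4*((O**2 + O**2) + 2*1/(-8)) = 8 - 4*(2*O**2 + 2*1*(-1/8)) = 8 - 4*(2*O**2 - 1/4) = 8 - 4*(-1/4 + 2*O**2) = 8 + (1 - 8*O**2) = 9 - 8*O**2)
(3259006 - 2850296)/(((s(-18, -632) + 400330) - 399903) + F(-906)) = (3259006 - 2850296)/(((-632 + 400330) - 399903) + (9 - 8*(-906)**2)) = 408710/((399698 - 399903) + (9 - 8*820836)) = 408710/(-205 + (9 - 6566688)) = 408710/(-205 - 6566679) = 408710/(-6566884) = 408710*(-1/6566884) = -204355/3283442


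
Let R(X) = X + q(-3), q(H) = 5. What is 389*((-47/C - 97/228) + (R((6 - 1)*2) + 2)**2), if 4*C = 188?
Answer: 25505563/228 ≈ 1.1187e+5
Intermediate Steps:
C = 47 (C = (1/4)*188 = 47)
R(X) = 5 + X (R(X) = X + 5 = 5 + X)
389*((-47/C - 97/228) + (R((6 - 1)*2) + 2)**2) = 389*((-47/47 - 97/228) + ((5 + (6 - 1)*2) + 2)**2) = 389*((-47*1/47 - 97*1/228) + ((5 + 5*2) + 2)**2) = 389*((-1 - 97/228) + ((5 + 10) + 2)**2) = 389*(-325/228 + (15 + 2)**2) = 389*(-325/228 + 17**2) = 389*(-325/228 + 289) = 389*(65567/228) = 25505563/228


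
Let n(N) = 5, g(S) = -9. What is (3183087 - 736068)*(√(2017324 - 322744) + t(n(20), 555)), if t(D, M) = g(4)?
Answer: -22023171 + 4894038*√423645 ≈ 3.1634e+9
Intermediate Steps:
t(D, M) = -9
(3183087 - 736068)*(√(2017324 - 322744) + t(n(20), 555)) = (3183087 - 736068)*(√(2017324 - 322744) - 9) = 2447019*(√1694580 - 9) = 2447019*(2*√423645 - 9) = 2447019*(-9 + 2*√423645) = -22023171 + 4894038*√423645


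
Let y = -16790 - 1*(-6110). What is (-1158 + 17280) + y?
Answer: 5442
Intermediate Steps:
y = -10680 (y = -16790 + 6110 = -10680)
(-1158 + 17280) + y = (-1158 + 17280) - 10680 = 16122 - 10680 = 5442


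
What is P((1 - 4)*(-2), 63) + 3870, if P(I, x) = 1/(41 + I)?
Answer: 181891/47 ≈ 3870.0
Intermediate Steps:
P((1 - 4)*(-2), 63) + 3870 = 1/(41 + (1 - 4)*(-2)) + 3870 = 1/(41 - 3*(-2)) + 3870 = 1/(41 + 6) + 3870 = 1/47 + 3870 = 181891/47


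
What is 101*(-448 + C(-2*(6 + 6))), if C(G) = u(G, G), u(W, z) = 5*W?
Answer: -57368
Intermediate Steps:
C(G) = 5*G
101*(-448 + C(-2*(6 + 6))) = 101*(-448 + 5*(-2*(6 + 6))) = 101*(-448 + 5*(-2*12)) = 101*(-448 + 5*(-24)) = 101*(-448 - 120) = 101*(-568) = -57368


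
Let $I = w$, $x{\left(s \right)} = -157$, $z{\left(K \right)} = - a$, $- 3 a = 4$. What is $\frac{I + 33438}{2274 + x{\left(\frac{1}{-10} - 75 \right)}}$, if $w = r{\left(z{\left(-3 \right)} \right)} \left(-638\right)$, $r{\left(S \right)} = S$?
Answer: $\frac{97762}{6351} \approx 15.393$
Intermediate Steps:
$a = - \frac{4}{3}$ ($a = \left(- \frac{1}{3}\right) 4 = - \frac{4}{3} \approx -1.3333$)
$z{\left(K \right)} = \frac{4}{3}$ ($z{\left(K \right)} = \left(-1\right) \left(- \frac{4}{3}\right) = \frac{4}{3}$)
$w = - \frac{2552}{3}$ ($w = \frac{4}{3} \left(-638\right) = - \frac{2552}{3} \approx -850.67$)
$I = - \frac{2552}{3} \approx -850.67$
$\frac{I + 33438}{2274 + x{\left(\frac{1}{-10} - 75 \right)}} = \frac{- \frac{2552}{3} + 33438}{2274 - 157} = \frac{97762}{3 \cdot 2117} = \frac{97762}{3} \cdot \frac{1}{2117} = \frac{97762}{6351}$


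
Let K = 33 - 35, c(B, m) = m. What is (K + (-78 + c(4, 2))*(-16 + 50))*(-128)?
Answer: 331008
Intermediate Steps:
K = -2
(K + (-78 + c(4, 2))*(-16 + 50))*(-128) = (-2 + (-78 + 2)*(-16 + 50))*(-128) = (-2 - 76*34)*(-128) = (-2 - 2584)*(-128) = -2586*(-128) = 331008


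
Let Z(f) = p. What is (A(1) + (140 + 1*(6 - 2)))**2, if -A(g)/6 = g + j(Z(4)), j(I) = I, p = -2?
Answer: 22500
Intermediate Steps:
Z(f) = -2
A(g) = 12 - 6*g (A(g) = -6*(g - 2) = -6*(-2 + g) = 12 - 6*g)
(A(1) + (140 + 1*(6 - 2)))**2 = ((12 - 6*1) + (140 + 1*(6 - 2)))**2 = ((12 - 6) + (140 + 1*4))**2 = (6 + (140 + 4))**2 = (6 + 144)**2 = 150**2 = 22500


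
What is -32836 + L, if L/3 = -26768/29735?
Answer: -976458764/29735 ≈ -32839.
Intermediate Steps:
L = -80304/29735 (L = 3*(-26768/29735) = -80304/29735 ≈ -2.7007)
-32836 + L = -32836 - 80304/29735 = -976458764/29735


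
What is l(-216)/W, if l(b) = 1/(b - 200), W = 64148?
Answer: -1/26685568 ≈ -3.7473e-8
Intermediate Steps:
l(b) = 1/(-200 + b)
l(-216)/W = 1/(-200 - 216*64148) = (1/64148)/(-416) = -1/416*1/64148 = -1/26685568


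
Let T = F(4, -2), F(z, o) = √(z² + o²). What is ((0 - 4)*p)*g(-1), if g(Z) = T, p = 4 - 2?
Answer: -16*√5 ≈ -35.777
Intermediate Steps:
p = 2
F(z, o) = √(o² + z²)
T = 2*√5 (T = √((-2)² + 4²) = √(4 + 16) = √20 = 2*√5 ≈ 4.4721)
g(Z) = 2*√5
((0 - 4)*p)*g(-1) = ((0 - 4)*2)*(2*√5) = (-4*2)*(2*√5) = -16*√5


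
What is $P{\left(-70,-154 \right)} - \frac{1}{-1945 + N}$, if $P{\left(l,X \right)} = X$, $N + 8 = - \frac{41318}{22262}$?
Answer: $- \frac{3350952177}{21759502} \approx -154.0$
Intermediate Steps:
$N = - \frac{109707}{11131}$ ($N = -8 - \frac{41318}{22262} = -8 - \frac{20659}{11131} = - \frac{109707}{11131} \approx -9.856$)
$P{\left(-70,-154 \right)} - \frac{1}{-1945 + N} = -154 - \frac{1}{-1945 - \frac{109707}{11131}} = -154 - \frac{1}{- \frac{21759502}{11131}} = -154 - - \frac{11131}{21759502} = -154 + \frac{11131}{21759502} = - \frac{3350952177}{21759502}$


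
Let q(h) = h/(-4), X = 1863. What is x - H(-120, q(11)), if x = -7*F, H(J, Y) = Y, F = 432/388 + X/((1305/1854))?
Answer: -1042624813/56260 ≈ -18532.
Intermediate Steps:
F = 37242126/14065 (F = 432/388 + 1863/((1305/1854)) = 432*(1/388) + 1863/((1305*(1/1854))) = 108/97 + 1863/(145/206) = 108/97 + 1863*(206/145) = 108/97 + 383778/145 = 37242126/14065 ≈ 2647.9)
q(h) = -h/4 (q(h) = h*(-¼) = -h/4)
x = -260694882/14065 (x = -7*37242126/14065 = -260694882/14065 ≈ -18535.)
x - H(-120, q(11)) = -260694882/14065 - (-1)*11/4 = -260694882/14065 - 1*(-11/4) = -260694882/14065 + 11/4 = -1042624813/56260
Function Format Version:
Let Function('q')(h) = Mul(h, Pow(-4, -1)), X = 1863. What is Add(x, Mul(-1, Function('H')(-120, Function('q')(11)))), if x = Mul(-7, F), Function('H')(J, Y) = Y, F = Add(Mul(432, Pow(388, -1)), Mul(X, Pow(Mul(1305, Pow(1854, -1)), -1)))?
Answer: Rational(-1042624813, 56260) ≈ -18532.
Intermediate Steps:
F = Rational(37242126, 14065) (F = Add(Mul(432, Pow(388, -1)), Mul(1863, Pow(Mul(1305, Pow(1854, -1)), -1))) = Add(Mul(432, Rational(1, 388)), Mul(1863, Pow(Mul(1305, Rational(1, 1854)), -1))) = Add(Rational(108, 97), Mul(1863, Pow(Rational(145, 206), -1))) = Add(Rational(108, 97), Mul(1863, Rational(206, 145))) = Add(Rational(108, 97), Rational(383778, 145)) = Rational(37242126, 14065) ≈ 2647.9)
Function('q')(h) = Mul(Rational(-1, 4), h) (Function('q')(h) = Mul(h, Rational(-1, 4)) = Mul(Rational(-1, 4), h))
x = Rational(-260694882, 14065) (x = Mul(-7, Rational(37242126, 14065)) = Rational(-260694882, 14065) ≈ -18535.)
Add(x, Mul(-1, Function('H')(-120, Function('q')(11)))) = Add(Rational(-260694882, 14065), Mul(-1, Mul(Rational(-1, 4), 11))) = Add(Rational(-260694882, 14065), Mul(-1, Rational(-11, 4))) = Add(Rational(-260694882, 14065), Rational(11, 4)) = Rational(-1042624813, 56260)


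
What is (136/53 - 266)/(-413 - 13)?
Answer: 2327/3763 ≈ 0.61839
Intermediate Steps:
(136/53 - 266)/(-413 - 13) = (136*(1/53) - 266)/(-426) = (136/53 - 266)*(-1/426) = -13962/53*(-1/426) = 2327/3763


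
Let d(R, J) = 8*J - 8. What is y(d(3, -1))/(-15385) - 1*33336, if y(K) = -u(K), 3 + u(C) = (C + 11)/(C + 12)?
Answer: -2051497447/61540 ≈ -33336.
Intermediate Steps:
d(R, J) = -8 + 8*J
u(C) = -3 + (11 + C)/(12 + C) (u(C) = -3 + (C + 11)/(C + 12) = -3 + (11 + C)/(12 + C))
y(K) = -(-25 - 2*K)/(12 + K)
y(d(3, -1))/(-15385) - 1*33336 = ((25 + 2*(-8 + 8*(-1)))/(12 + (-8 + 8*(-1))))/(-15385) - 1*33336 = ((25 + 2*(-8 - 8))/(12 + (-8 - 8)))*(-1/15385) - 33336 = ((25 + 2*(-16))/(12 - 16))*(-1/15385) - 33336 = ((25 - 32)/(-4))*(-1/15385) - 33336 = -¼*(-7)*(-1/15385) - 33336 = (7/4)*(-1/15385) - 33336 = -7/61540 - 33336 = -2051497447/61540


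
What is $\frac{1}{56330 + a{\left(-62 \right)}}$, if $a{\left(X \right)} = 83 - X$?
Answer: $\frac{1}{56475} \approx 1.7707 \cdot 10^{-5}$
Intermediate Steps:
$\frac{1}{56330 + a{\left(-62 \right)}} = \frac{1}{56330 + \left(83 - -62\right)} = \frac{1}{56330 + \left(83 + 62\right)} = \frac{1}{56330 + 145} = \frac{1}{56475}$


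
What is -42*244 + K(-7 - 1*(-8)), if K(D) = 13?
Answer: -10235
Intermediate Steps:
-42*244 + K(-7 - 1*(-8)) = -42*244 + 13 = -10248 + 13 = -10235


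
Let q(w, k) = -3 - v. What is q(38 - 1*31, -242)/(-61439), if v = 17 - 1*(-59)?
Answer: 79/61439 ≈ 0.0012858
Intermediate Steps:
v = 76 (v = 17 + 59 = 76)
q(w, k) = -79 (q(w, k) = -3 - 1*76 = -3 - 76 = -79)
q(38 - 1*31, -242)/(-61439) = -79/(-61439) = -79*(-1/61439) = 79/61439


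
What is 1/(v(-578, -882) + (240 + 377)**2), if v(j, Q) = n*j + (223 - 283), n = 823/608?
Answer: 304/115473369 ≈ 2.6326e-6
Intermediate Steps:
n = 823/608 (n = 823*(1/608) = 823/608 ≈ 1.3536)
v(j, Q) = -60 + 823*j/608 (v(j, Q) = 823*j/608 + (223 - 283) = 823*j/608 - 60 = -60 + 823*j/608)
1/(v(-578, -882) + (240 + 377)**2) = 1/((-60 + (823/608)*(-578)) + (240 + 377)**2) = 1/((-60 - 237847/304) + 617**2) = 1/(-256087/304 + 380689) = 1/(115473369/304) = 304/115473369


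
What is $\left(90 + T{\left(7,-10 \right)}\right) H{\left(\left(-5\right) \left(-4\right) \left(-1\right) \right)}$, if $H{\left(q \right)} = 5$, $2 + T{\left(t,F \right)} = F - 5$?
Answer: $365$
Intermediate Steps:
$T{\left(t,F \right)} = -7 + F$ ($T{\left(t,F \right)} = -2 + \left(F - 5\right) = -2 + \left(-5 + F\right) = -7 + F$)
$\left(90 + T{\left(7,-10 \right)}\right) H{\left(\left(-5\right) \left(-4\right) \left(-1\right) \right)} = \left(90 - 17\right) 5 = 73 \cdot 5 = 365$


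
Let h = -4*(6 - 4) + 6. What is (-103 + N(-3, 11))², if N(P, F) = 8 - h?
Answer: 8649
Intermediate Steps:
h = -2 (h = -4*2 + 6 = -8 + 6 = -2)
N(P, F) = 10 (N(P, F) = 8 - 1*(-2) = 8 + 2 = 10)
(-103 + N(-3, 11))² = (-103 + 10)² = (-93)² = 8649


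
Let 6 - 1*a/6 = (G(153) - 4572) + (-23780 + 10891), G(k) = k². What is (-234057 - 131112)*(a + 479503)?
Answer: -162080625819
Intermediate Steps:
a = -35652 (a = 36 - 6*((153² - 4572) + (-23780 + 10891)) = 36 - 6*((23409 - 4572) - 12889) = 36 - 6*(18837 - 12889) = 36 - 6*5948 = 36 - 35688 = -35652)
(-234057 - 131112)*(a + 479503) = (-234057 - 131112)*(-35652 + 479503) = -365169*443851 = -162080625819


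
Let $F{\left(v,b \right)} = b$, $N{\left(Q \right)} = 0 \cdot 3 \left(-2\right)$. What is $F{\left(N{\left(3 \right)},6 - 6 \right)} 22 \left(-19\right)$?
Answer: $0$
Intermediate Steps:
$N{\left(Q \right)} = 0$ ($N{\left(Q \right)} = 0 \left(-2\right) = 0$)
$F{\left(N{\left(3 \right)},6 - 6 \right)} 22 \left(-19\right) = \left(6 - 6\right) 22 \left(-19\right) = 0 \cdot 22 \left(-19\right) = 0 \left(-19\right) = 0$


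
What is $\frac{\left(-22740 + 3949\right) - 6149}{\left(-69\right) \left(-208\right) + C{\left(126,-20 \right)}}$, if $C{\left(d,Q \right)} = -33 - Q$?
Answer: $- \frac{24940}{14339} \approx -1.7393$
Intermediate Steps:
$\frac{\left(-22740 + 3949\right) - 6149}{\left(-69\right) \left(-208\right) + C{\left(126,-20 \right)}} = \frac{\left(-22740 + 3949\right) - 6149}{\left(-69\right) \left(-208\right) - 13} = \frac{-18791 - 6149}{14352 + \left(-33 + 20\right)} = - \frac{24940}{14352 - 13} = - \frac{24940}{14339}$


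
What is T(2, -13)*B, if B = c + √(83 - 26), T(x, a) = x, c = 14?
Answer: 28 + 2*√57 ≈ 43.100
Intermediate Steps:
B = 14 + √57 (B = 14 + √(83 - 26) = 14 + √57 ≈ 21.550)
T(2, -13)*B = 2*(14 + √57) = 28 + 2*√57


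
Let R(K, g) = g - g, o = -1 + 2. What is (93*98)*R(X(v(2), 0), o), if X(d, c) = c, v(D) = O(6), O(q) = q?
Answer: 0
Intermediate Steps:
v(D) = 6
o = 1
R(K, g) = 0
(93*98)*R(X(v(2), 0), o) = (93*98)*0 = 9114*0 = 0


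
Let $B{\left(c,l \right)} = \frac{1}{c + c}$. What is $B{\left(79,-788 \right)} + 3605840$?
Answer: $\frac{569722721}{158} \approx 3.6058 \cdot 10^{6}$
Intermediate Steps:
$B{\left(c,l \right)} = \frac{1}{2 c}$
$B{\left(79,-788 \right)} + 3605840 = \frac{1}{2 \cdot 79} + 3605840 = \frac{1}{2} \cdot \frac{1}{79} + 3605840 = \frac{1}{158} + 3605840 = \frac{569722721}{158}$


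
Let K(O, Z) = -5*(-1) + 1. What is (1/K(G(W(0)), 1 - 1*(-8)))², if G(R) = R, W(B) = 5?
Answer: 1/36 ≈ 0.027778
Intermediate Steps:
K(O, Z) = 6 (K(O, Z) = 5 + 1 = 6)
(1/K(G(W(0)), 1 - 1*(-8)))² = (1/6)² = (⅙)² = 1/36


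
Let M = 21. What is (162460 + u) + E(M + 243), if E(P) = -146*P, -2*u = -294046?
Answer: 270939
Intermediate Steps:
u = 147023 (u = -½*(-294046) = 147023)
(162460 + u) + E(M + 243) = (162460 + 147023) - 146*(21 + 243) = 309483 - 146*264 = 309483 - 38544 = 270939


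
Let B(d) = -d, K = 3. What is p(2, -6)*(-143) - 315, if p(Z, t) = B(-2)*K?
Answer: -1173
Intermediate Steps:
p(Z, t) = 6 (p(Z, t) = -1*(-2)*3 = 2*3 = 6)
p(2, -6)*(-143) - 315 = 6*(-143) - 315 = -858 - 315 = -1173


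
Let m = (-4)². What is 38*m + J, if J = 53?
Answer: 661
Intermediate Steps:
m = 16
38*m + J = 38*16 + 53 = 608 + 53 = 661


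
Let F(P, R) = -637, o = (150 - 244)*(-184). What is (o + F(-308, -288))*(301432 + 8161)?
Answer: 5157509787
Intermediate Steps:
o = 17296 (o = -94*(-184) = 17296)
(o + F(-308, -288))*(301432 + 8161) = (17296 - 637)*(301432 + 8161) = 16659*309593 = 5157509787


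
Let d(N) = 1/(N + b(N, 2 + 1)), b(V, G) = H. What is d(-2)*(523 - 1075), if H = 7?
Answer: -552/5 ≈ -110.40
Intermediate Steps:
b(V, G) = 7
d(N) = 1/(7 + N) (d(N) = 1/(N + 7) = 1/(7 + N))
d(-2)*(523 - 1075) = (523 - 1075)/(7 - 2) = -552/5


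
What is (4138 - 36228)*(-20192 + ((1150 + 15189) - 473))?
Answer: 138821340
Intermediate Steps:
(4138 - 36228)*(-20192 + ((1150 + 15189) - 473)) = -32090*(-20192 + (16339 - 473)) = -32090*(-20192 + 15866) = -32090*(-4326) = 138821340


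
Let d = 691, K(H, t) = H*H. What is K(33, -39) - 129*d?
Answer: -88050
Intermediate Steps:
K(H, t) = H²
K(33, -39) - 129*d = 33² - 129*691 = 1089 - 89139 = -88050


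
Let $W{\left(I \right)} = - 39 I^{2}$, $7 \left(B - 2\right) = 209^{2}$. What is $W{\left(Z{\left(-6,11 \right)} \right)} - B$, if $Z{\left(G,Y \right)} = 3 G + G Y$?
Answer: $- \frac{1969983}{7} \approx -2.8143 \cdot 10^{5}$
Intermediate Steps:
$B = \frac{43695}{7}$ ($B = 2 + \frac{209^{2}}{7} = 2 + \frac{1}{7} \cdot 43681 = 2 + \frac{43681}{7} = \frac{43695}{7} \approx 6242.1$)
$W{\left(Z{\left(-6,11 \right)} \right)} - B = - 39 \left(- 6 \left(3 + 11\right)\right)^{2} - \frac{43695}{7} = - 39 \left(\left(-6\right) 14\right)^{2} - \frac{43695}{7} = - 39 \left(-84\right)^{2} - \frac{43695}{7} = \left(-39\right) 7056 - \frac{43695}{7} = -275184 - \frac{43695}{7} = - \frac{1969983}{7}$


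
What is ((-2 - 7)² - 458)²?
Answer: 142129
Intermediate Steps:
((-2 - 7)² - 458)² = ((-9)² - 458)² = (81 - 458)² = (-377)² = 142129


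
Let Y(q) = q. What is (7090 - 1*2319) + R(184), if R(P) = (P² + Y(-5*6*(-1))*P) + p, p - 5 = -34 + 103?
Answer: 44221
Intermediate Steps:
p = 74 (p = 5 + (-34 + 103) = 5 + 69 = 74)
R(P) = 74 + P² + 30*P (R(P) = (P² + (-5*6*(-1))*P) + 74 = (P² + (-30*(-1))*P) + 74 = (P² + 30*P) + 74 = 74 + P² + 30*P)
(7090 - 1*2319) + R(184) = (7090 - 1*2319) + (74 + 184² + 30*184) = (7090 - 2319) + (74 + 33856 + 5520) = 4771 + 39450 = 44221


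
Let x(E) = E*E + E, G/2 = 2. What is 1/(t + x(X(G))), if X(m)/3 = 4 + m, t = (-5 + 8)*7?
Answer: 1/621 ≈ 0.0016103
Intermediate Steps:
t = 21 (t = 3*7 = 21)
G = 4 (G = 2*2 = 4)
X(m) = 12 + 3*m (X(m) = 3*(4 + m) = 12 + 3*m)
x(E) = E + E**2 (x(E) = E**2 + E = E + E**2)
1/(t + x(X(G))) = 1/(21 + (12 + 3*4)*(1 + (12 + 3*4))) = 1/(21 + (12 + 12)*(1 + (12 + 12))) = 1/(21 + 24*(1 + 24)) = 1/(21 + 24*25) = 1/(21 + 600) = 1/621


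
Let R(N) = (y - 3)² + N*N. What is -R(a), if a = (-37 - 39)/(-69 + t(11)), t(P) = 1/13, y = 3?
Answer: -61009/50176 ≈ -1.2159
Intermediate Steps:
t(P) = 1/13
a = 247/224 (a = (-37 - 39)/(-69 + 1/13) = -76/(-896/13) = -76*(-13/896) = 247/224 ≈ 1.1027)
R(N) = N² (R(N) = (3 - 3)² + N*N = 0² + N² = 0 + N² = N²)
-R(a) = -(247/224)² = -1*61009/50176 = -61009/50176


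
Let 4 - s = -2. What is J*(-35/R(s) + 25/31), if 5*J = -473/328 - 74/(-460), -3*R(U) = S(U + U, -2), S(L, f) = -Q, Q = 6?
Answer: 434943/101680 ≈ 4.2776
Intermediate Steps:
s = 6 (s = 4 - 1*(-2) = 4 + 2 = 6)
S(L, f) = -6 (S(L, f) = -1*6 = -6)
R(U) = 2 (R(U) = -⅓*(-6) = 2)
J = -48327/188600 (J = (-473/328 - 74/(-460))/5 = (-473*1/328 - 74*(-1/460))/5 = (-473/328 + 37/230)/5 = (⅕)*(-48327/37720) = -48327/188600 ≈ -0.25624)
J*(-35/R(s) + 25/31) = -48327*(-35/2 + 25/31)/188600 = -48327/188600*(-1035/62) = 434943/101680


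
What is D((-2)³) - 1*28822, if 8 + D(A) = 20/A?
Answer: -57665/2 ≈ -28833.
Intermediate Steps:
D(A) = -8 + 20/A
D((-2)³) - 1*28822 = (-8 + 20/((-2)³)) - 1*28822 = (-8 + 20/(-8)) - 28822 = (-8 + 20*(-⅛)) - 28822 = (-8 - 5/2) - 28822 = -21/2 - 28822 = -57665/2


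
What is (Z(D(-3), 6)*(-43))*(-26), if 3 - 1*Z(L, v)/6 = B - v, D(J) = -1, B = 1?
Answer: 53664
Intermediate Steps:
Z(L, v) = 12 + 6*v (Z(L, v) = 18 - 6*(1 - v) = 18 + (-6 + 6*v) = 12 + 6*v)
(Z(D(-3), 6)*(-43))*(-26) = ((12 + 6*6)*(-43))*(-26) = ((12 + 36)*(-43))*(-26) = (48*(-43))*(-26) = -2064*(-26) = 53664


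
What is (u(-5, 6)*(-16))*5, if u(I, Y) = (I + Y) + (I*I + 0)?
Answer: -2080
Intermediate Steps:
u(I, Y) = I + Y + I² (u(I, Y) = (I + Y) + (I² + 0) = (I + Y) + I² = I + Y + I²)
(u(-5, 6)*(-16))*5 = ((-5 + 6 + (-5)²)*(-16))*5 = ((-5 + 6 + 25)*(-16))*5 = (26*(-16))*5 = -416*5 = -2080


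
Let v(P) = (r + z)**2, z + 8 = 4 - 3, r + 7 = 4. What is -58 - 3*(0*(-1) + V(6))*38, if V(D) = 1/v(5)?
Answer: -2957/50 ≈ -59.140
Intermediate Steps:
r = -3 (r = -7 + 4 = -3)
z = -7 (z = -8 + (4 - 3) = -8 + 1 = -7)
v(P) = 100 (v(P) = (-3 - 7)**2 = (-10)**2 = 100)
V(D) = 1/100
-58 - 3*(0*(-1) + V(6))*38 = -58 - 3*(0*(-1) + 1/100)*38 = -58 - 3*(0 + 1/100)*38 = -58 - 3*1/100*38 = -58 - 3/100*38 = -58 - 57/50 = -2957/50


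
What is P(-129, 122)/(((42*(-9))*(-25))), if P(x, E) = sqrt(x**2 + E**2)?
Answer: sqrt(1261)/1890 ≈ 0.018789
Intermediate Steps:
P(x, E) = sqrt(E**2 + x**2)
P(-129, 122)/(((42*(-9))*(-25))) = sqrt(122**2 + (-129)**2)/(((42*(-9))*(-25))) = sqrt(14884 + 16641)/((-378*(-25))) = sqrt(31525)/9450 = (5*sqrt(1261))*(1/9450) = sqrt(1261)/1890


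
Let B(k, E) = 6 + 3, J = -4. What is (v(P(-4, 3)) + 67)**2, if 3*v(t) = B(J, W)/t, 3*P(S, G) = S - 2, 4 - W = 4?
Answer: 17161/4 ≈ 4290.3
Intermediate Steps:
W = 0 (W = 4 - 1*4 = 4 - 4 = 0)
P(S, G) = -2/3 + S/3 (P(S, G) = (S - 2)/3 = (-2 + S)/3 = -2/3 + S/3)
B(k, E) = 9
v(t) = 3/t (v(t) = (9/t)/3 = 3/t)
(v(P(-4, 3)) + 67)**2 = (3/(-2/3 + (1/3)*(-4)) + 67)**2 = (3/(-2/3 - 4/3) + 67)**2 = (3/(-2) + 67)**2 = (3*(-1/2) + 67)**2 = (-3/2 + 67)**2 = (131/2)**2 = 17161/4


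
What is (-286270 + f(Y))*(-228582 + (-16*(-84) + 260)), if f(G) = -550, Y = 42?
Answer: 65101829960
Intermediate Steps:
(-286270 + f(Y))*(-228582 + (-16*(-84) + 260)) = (-286270 - 550)*(-228582 + (-16*(-84) + 260)) = -286820*(-228582 + (1344 + 260)) = -286820*(-228582 + 1604) = -286820*(-226978) = 65101829960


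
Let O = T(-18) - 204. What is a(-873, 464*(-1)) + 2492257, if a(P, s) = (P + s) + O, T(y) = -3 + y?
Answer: 2490695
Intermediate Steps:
O = -225 (O = (-3 - 18) - 204 = -21 - 204 = -225)
a(P, s) = -225 + P + s (a(P, s) = (P + s) - 225 = -225 + P + s)
a(-873, 464*(-1)) + 2492257 = (-225 - 873 + 464*(-1)) + 2492257 = (-225 - 873 - 464) + 2492257 = -1562 + 2492257 = 2490695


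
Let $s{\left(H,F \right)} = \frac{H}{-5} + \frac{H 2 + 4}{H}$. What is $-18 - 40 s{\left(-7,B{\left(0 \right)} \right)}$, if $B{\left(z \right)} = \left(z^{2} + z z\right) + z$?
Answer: $- \frac{918}{7} \approx -131.14$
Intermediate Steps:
$B{\left(z \right)} = z + 2 z^{2}$ ($B{\left(z \right)} = \left(z^{2} + z^{2}\right) + z = 2 z^{2} + z = z + 2 z^{2}$)
$s{\left(H,F \right)} = - \frac{H}{5} + \frac{4 + 2 H}{H}$ ($s{\left(H,F \right)} = H \left(- \frac{1}{5}\right) + \frac{2 H + 4}{H} = - \frac{H}{5} + \frac{4 + 2 H}{H}$)
$-18 - 40 s{\left(-7,B{\left(0 \right)} \right)} = -18 - 40 \left(2 + \frac{4}{-7} - - \frac{7}{5}\right) = -18 - 40 \left(2 + 4 \left(- \frac{1}{7}\right) + \frac{7}{5}\right) = -18 - 40 \left(2 - \frac{4}{7} + \frac{7}{5}\right) = -18 - \frac{792}{7} = - \frac{918}{7}$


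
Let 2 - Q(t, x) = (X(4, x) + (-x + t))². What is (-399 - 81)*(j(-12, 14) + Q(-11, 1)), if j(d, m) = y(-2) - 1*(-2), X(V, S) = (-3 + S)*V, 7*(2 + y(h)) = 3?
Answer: 1335840/7 ≈ 1.9083e+5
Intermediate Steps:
y(h) = -11/7 (y(h) = -2 + (⅐)*3 = -2 + 3/7 = -11/7)
X(V, S) = V*(-3 + S)
j(d, m) = 3/7 (j(d, m) = -11/7 - 1*(-2) = -11/7 + 2 = 3/7)
Q(t, x) = 2 - (-12 + t + 3*x)² (Q(t, x) = 2 - (4*(-3 + x) + (-x + t))² = 2 - ((-12 + 4*x) + (t - x))² = 2 - (-12 + t + 3*x)²)
(-399 - 81)*(j(-12, 14) + Q(-11, 1)) = (-399 - 81)*(3/7 + (2 - (-12 - 11 + 3*1)²)) = -480*(3/7 + (2 - (-12 - 11 + 3)²)) = -480*(3/7 + (2 - 1*(-20)²)) = -480*(3/7 + (2 - 1*400)) = -480*(3/7 + (2 - 400)) = -480*(3/7 - 398) = -480*(-2783/7) = 1335840/7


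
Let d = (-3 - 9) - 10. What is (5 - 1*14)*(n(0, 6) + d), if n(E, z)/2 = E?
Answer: 198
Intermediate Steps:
n(E, z) = 2*E
d = -22 (d = -12 - 10 = -22)
(5 - 1*14)*(n(0, 6) + d) = (5 - 1*14)*(2*0 - 22) = (5 - 14)*(0 - 22) = -9*(-22) = 198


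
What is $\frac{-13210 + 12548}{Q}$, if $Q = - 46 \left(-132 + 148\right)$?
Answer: $\frac{331}{368} \approx 0.89946$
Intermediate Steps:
$Q = -736$ ($Q = \left(-46\right) 16 = -736$)
$\frac{-13210 + 12548}{Q} = \frac{-13210 + 12548}{-736} = \left(-662\right) \left(- \frac{1}{736}\right) = \frac{331}{368}$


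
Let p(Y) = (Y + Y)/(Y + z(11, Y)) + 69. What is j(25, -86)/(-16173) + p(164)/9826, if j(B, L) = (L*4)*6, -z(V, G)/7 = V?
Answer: 207425159/1536187014 ≈ 0.13503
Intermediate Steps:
z(V, G) = -7*V
j(B, L) = 24*L (j(B, L) = (4*L)*6 = 24*L)
p(Y) = 69 + 2*Y/(-77 + Y) (p(Y) = (Y + Y)/(Y - 7*11) + 69 = (2*Y)/(Y - 77) + 69 = (2*Y)/(-77 + Y) + 69 = 2*Y/(-77 + Y) + 69 = 69 + 2*Y/(-77 + Y))
j(25, -86)/(-16173) + p(164)/9826 = (24*(-86))/(-16173) + ((-5313 + 71*164)/(-77 + 164))/9826 = -2064*(-1/16173) + ((-5313 + 11644)/87)*(1/9826) = 688/5391 + ((1/87)*6331)*(1/9826) = 688/5391 + (6331/87)*(1/9826) = 688/5391 + 6331/854862 = 207425159/1536187014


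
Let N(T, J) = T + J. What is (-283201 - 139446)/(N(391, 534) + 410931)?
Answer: -422647/411856 ≈ -1.0262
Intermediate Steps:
N(T, J) = J + T
(-283201 - 139446)/(N(391, 534) + 410931) = (-283201 - 139446)/((534 + 391) + 410931) = -422647/(925 + 410931) = -422647/411856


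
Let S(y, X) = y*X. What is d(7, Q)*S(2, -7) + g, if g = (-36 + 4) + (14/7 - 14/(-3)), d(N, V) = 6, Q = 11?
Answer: -328/3 ≈ -109.33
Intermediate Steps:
S(y, X) = X*y
g = -76/3 (g = -32 + (14*(⅐) - 14*(-⅓)) = -32 + (2 + 14/3) = -32 + 20/3 = -76/3 ≈ -25.333)
d(7, Q)*S(2, -7) + g = 6*(-7*2) - 76/3 = 6*(-14) - 76/3 = -84 - 76/3 = -328/3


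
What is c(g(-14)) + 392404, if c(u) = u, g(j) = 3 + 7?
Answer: 392414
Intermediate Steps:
g(j) = 10
c(g(-14)) + 392404 = 10 + 392404 = 392414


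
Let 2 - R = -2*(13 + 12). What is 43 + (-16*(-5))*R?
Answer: 4203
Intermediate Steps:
R = 52 (R = 2 - (-2)*(13 + 12) = 2 - (-2)*25 = 2 - 1*(-50) = 2 + 50 = 52)
43 + (-16*(-5))*R = 43 - 16*(-5)*52 = 43 + 80*52 = 43 + 4160 = 4203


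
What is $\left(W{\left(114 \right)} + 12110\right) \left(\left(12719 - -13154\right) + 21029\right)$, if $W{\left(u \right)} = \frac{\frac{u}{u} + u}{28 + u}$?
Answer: $\frac{40329505485}{71} \approx 5.6802 \cdot 10^{8}$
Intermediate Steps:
$W{\left(u \right)} = \frac{1 + u}{28 + u}$
$\left(W{\left(114 \right)} + 12110\right) \left(\left(12719 - -13154\right) + 21029\right) = \left(\frac{1 + 114}{28 + 114} + 12110\right) \left(\left(12719 - -13154\right) + 21029\right) = \left(\frac{1}{142} \cdot 115 + 12110\right) \left(\left(12719 + 13154\right) + 21029\right) = \left(\frac{1}{142} \cdot 115 + 12110\right) \left(25873 + 21029\right) = \left(\frac{115}{142} + 12110\right) 46902 = \frac{1719735}{142} \cdot 46902 = \frac{40329505485}{71}$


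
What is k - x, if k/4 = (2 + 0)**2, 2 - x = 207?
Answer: 221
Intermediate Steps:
x = -205 (x = 2 - 1*207 = 2 - 207 = -205)
k = 16 (k = 4*(2 + 0)**2 = 4*2**2 = 4*4 = 16)
k - x = 16 - 1*(-205) = 16 + 205 = 221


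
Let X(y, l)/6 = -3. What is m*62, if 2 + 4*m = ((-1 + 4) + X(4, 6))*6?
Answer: -1426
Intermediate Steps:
X(y, l) = -18 (X(y, l) = 6*(-3) = -18)
m = -23 (m = -1/2 + (((-1 + 4) - 18)*6)/4 = -1/2 + ((3 - 18)*6)/4 = -1/2 + (-15*6)/4 = -1/2 + (1/4)*(-90) = -1/2 - 45/2 = -23)
m*62 = -23*62 = -1426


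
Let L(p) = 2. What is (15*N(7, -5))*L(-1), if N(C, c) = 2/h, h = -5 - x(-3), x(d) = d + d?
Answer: 60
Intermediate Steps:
x(d) = 2*d
h = 1 (h = -5 - 2*(-3) = -5 - 1*(-6) = -5 + 6 = 1)
N(C, c) = 2 (N(C, c) = 2/1 = 2*1 = 2)
(15*N(7, -5))*L(-1) = (15*2)*2 = 30*2 = 60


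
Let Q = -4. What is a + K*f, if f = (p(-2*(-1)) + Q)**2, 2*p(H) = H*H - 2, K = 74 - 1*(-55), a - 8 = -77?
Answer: 1092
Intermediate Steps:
a = -69 (a = 8 - 77 = -69)
K = 129 (K = 74 + 55 = 129)
p(H) = -1 + H**2/2 (p(H) = (H*H - 2)/2 = (H**2 - 2)/2 = (-2 + H**2)/2 = -1 + H**2/2)
f = 9 (f = ((-1 + (-2*(-1))**2/2) - 4)**2 = ((-1 + (1/2)*2**2) - 4)**2 = ((-1 + (1/2)*4) - 4)**2 = ((-1 + 2) - 4)**2 = (1 - 4)**2 = (-3)**2 = 9)
a + K*f = -69 + 129*9 = -69 + 1161 = 1092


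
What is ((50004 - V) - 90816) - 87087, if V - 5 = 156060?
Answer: -283964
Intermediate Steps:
V = 156065 (V = 5 + 156060 = 156065)
((50004 - V) - 90816) - 87087 = ((50004 - 1*156065) - 90816) - 87087 = ((50004 - 156065) - 90816) - 87087 = (-106061 - 90816) - 87087 = -196877 - 87087 = -283964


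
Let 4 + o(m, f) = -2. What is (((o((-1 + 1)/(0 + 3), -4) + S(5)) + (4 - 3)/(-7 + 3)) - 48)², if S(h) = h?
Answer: 38809/16 ≈ 2425.6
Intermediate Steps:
o(m, f) = -6 (o(m, f) = -4 - 2 = -6)
(((o((-1 + 1)/(0 + 3), -4) + S(5)) + (4 - 3)/(-7 + 3)) - 48)² = (((-6 + 5) + (4 - 3)/(-7 + 3)) - 48)² = ((-1 + 1/(-4)) - 48)² = ((-1 + 1*(-¼)) - 48)² = ((-1 - ¼) - 48)² = (-5/4 - 48)² = (-197/4)² = 38809/16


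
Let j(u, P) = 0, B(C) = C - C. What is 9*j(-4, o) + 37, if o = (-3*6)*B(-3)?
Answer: 37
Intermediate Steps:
B(C) = 0
o = 0 (o = -3*6*0 = -18*0 = 0)
9*j(-4, o) + 37 = 9*0 + 37 = 0 + 37 = 37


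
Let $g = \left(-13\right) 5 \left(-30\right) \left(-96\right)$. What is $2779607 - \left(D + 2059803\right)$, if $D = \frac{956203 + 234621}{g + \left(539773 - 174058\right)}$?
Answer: $\frac{128494620236}{178515} \approx 7.198 \cdot 10^{5}$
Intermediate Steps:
$g = -187200$ ($g = \left(-65\right) \left(-30\right) \left(-96\right) = 1950 \left(-96\right) = -187200$)
$D = \frac{1190824}{178515}$ ($D = \frac{956203 + 234621}{-187200 + \left(539773 - 174058\right)} = \frac{1190824}{-187200 + \left(539773 - 174058\right)} = \frac{1190824}{-187200 + 365715} = \frac{1190824}{178515} \approx 6.6707$)
$2779607 - \left(D + 2059803\right) = 2779607 - \left(\frac{1190824}{178515} + 2059803\right) = 2779607 - \frac{367706923369}{178515} = \frac{128494620236}{178515}$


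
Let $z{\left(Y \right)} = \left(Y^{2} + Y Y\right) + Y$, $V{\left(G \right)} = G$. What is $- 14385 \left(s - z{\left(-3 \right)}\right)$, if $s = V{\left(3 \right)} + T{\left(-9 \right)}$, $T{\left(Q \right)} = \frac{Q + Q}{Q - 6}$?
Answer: $155358$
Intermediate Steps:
$T{\left(Q \right)} = \frac{2 Q}{-6 + Q}$
$z{\left(Y \right)} = Y + 2 Y^{2}$ ($z{\left(Y \right)} = \left(Y^{2} + Y^{2}\right) + Y = 2 Y^{2} + Y = Y + 2 Y^{2}$)
$s = \frac{21}{5}$ ($s = 3 + 2 \left(-9\right) \frac{1}{-6 - 9} = 3 + 2 \left(-9\right) \frac{1}{-15} = 3 + 2 \left(-9\right) \left(- \frac{1}{15}\right) = 3 + \frac{6}{5} = \frac{21}{5} \approx 4.2$)
$- 14385 \left(s - z{\left(-3 \right)}\right) = - 14385 \left(\frac{21}{5} - - 3 \left(1 + 2 \left(-3\right)\right)\right) = - 14385 \left(\frac{21}{5} - - 3 \left(1 - 6\right)\right) = - 14385 \left(\frac{21}{5} - \left(-3\right) \left(-5\right)\right) = - 14385 \left(\frac{21}{5} - 15\right) = \left(-14385\right) \left(- \frac{54}{5}\right) = 155358$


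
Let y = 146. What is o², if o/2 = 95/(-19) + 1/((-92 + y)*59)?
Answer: 253733041/2537649 ≈ 99.987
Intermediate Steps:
o = -15929/1593 (o = 2*(95/(-19) + 1/((-92 + 146)*59)) = 2*(95*(-1/19) + (1/59)/54) = 2*(-5 + (1/54)*(1/59)) = 2*(-5 + 1/3186) = 2*(-15929/3186) = -15929/1593 ≈ -9.9994)
o² = (-15929/1593)² = 253733041/2537649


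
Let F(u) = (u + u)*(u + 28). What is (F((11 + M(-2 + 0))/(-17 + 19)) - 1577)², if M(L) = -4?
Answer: 7360369/4 ≈ 1.8401e+6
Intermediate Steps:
F(u) = 2*u*(28 + u) (F(u) = (2*u)*(28 + u) = 2*u*(28 + u))
(F((11 + M(-2 + 0))/(-17 + 19)) - 1577)² = (2*((11 - 4)/(-17 + 19))*(28 + (11 - 4)/(-17 + 19)) - 1577)² = (2*(7/2)*(28 + 7/2) - 1577)² = (2*(7/2)*(63/2) - 1577)² = (441/2 - 1577)² = (-2713/2)² = 7360369/4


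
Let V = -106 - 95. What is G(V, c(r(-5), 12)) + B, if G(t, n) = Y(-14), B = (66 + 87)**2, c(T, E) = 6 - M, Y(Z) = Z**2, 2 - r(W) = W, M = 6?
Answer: 23605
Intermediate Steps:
r(W) = 2 - W
c(T, E) = 0 (c(T, E) = 6 - 1*6 = 6 - 6 = 0)
B = 23409 (B = 153**2 = 23409)
V = -201
G(t, n) = 196 (G(t, n) = (-14)**2 = 196)
G(V, c(r(-5), 12)) + B = 196 + 23409 = 23605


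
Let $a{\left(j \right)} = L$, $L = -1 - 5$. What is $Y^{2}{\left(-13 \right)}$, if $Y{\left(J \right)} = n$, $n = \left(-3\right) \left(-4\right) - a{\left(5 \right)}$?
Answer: $324$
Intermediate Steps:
$L = -6$
$a{\left(j \right)} = -6$
$n = 18$ ($n = \left(-3\right) \left(-4\right) - -6 = 12 + 6 = 18$)
$Y{\left(J \right)} = 18$
$Y^{2}{\left(-13 \right)} = 18^{2} = 324$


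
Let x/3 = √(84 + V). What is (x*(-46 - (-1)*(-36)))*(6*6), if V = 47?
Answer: -8856*√131 ≈ -1.0136e+5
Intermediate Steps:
x = 3*√131 (x = 3*√(84 + 47) = 3*√131 ≈ 34.337)
(x*(-46 - (-1)*(-36)))*(6*6) = ((3*√131)*(-46 - (-1)*(-36)))*(6*6) = ((3*√131)*(-46 - 1*36))*36 = ((3*√131)*(-46 - 36))*36 = ((3*√131)*(-82))*36 = -246*√131*36 = -8856*√131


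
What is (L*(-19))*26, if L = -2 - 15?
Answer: 8398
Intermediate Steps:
L = -17
(L*(-19))*26 = -17*(-19)*26 = 323*26 = 8398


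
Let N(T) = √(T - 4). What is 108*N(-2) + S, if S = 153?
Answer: 153 + 108*I*√6 ≈ 153.0 + 264.54*I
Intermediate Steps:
N(T) = √(-4 + T)
108*N(-2) + S = 108*√(-4 - 2) + 153 = 108*√(-6) + 153 = 108*(I*√6) + 153 = 108*I*√6 + 153 = 153 + 108*I*√6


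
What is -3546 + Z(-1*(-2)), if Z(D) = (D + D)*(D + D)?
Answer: -3530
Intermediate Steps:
Z(D) = 4*D² (Z(D) = (2*D)*(2*D) = 4*D²)
-3546 + Z(-1*(-2)) = -3546 + 4*(-1*(-2))² = -3546 + 4*2² = -3546 + 4*4 = -3546 + 16 = -3530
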